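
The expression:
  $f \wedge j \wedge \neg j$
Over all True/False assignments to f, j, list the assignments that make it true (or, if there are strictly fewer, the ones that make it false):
is never true.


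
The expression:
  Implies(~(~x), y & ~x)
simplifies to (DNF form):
~x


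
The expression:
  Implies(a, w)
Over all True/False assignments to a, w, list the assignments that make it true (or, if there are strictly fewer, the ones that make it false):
is false only for:
  a=True, w=False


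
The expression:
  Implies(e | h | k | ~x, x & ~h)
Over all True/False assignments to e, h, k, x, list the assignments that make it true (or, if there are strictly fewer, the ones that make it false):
is true only for:
  e=False, h=False, k=False, x=True;
  e=False, h=False, k=True, x=True;
  e=True, h=False, k=False, x=True;
  e=True, h=False, k=True, x=True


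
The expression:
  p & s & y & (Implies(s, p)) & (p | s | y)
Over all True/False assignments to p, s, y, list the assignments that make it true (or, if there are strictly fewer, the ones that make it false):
is true only for:
  p=True, s=True, y=True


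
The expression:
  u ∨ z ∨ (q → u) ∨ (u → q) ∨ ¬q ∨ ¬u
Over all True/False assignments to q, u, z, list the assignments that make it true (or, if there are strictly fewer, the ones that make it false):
is always true.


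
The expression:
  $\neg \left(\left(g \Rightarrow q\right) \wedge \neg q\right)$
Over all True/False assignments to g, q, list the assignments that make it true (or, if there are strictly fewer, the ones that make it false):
is false only for:
  g=False, q=False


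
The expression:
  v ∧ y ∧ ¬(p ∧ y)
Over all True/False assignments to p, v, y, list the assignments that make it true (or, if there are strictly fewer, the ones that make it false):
is true only for:
  p=False, v=True, y=True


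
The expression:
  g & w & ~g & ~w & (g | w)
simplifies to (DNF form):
False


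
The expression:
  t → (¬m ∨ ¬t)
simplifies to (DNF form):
¬m ∨ ¬t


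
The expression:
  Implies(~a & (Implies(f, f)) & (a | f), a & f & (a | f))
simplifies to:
a | ~f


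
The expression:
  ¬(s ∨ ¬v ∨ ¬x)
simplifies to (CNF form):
v ∧ x ∧ ¬s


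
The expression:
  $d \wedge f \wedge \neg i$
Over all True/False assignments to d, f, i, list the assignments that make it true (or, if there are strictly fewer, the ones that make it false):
is true only for:
  d=True, f=True, i=False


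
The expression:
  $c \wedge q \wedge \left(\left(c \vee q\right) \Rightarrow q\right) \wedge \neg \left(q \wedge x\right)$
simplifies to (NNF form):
$c \wedge q \wedge \neg x$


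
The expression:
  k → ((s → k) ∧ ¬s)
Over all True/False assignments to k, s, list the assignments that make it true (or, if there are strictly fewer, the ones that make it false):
is false only for:
  k=True, s=True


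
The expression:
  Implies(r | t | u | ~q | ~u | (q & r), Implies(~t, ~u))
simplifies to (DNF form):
t | ~u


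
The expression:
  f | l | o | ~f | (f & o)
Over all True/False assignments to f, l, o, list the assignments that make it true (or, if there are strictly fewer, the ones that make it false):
is always true.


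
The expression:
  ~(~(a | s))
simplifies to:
a | s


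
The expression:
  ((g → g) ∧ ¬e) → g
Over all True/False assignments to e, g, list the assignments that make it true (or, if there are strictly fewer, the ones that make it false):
is false only for:
  e=False, g=False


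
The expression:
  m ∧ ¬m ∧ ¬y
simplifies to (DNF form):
False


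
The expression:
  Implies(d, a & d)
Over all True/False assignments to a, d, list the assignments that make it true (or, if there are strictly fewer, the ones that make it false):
is false only for:
  a=False, d=True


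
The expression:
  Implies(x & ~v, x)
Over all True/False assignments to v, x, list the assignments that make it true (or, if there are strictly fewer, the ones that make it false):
is always true.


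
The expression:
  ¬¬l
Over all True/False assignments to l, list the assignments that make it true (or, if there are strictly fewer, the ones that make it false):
is true only for:
  l=True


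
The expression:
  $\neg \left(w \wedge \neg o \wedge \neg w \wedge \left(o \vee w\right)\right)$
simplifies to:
$\text{True}$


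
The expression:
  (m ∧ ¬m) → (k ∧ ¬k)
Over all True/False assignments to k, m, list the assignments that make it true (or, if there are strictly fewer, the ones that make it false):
is always true.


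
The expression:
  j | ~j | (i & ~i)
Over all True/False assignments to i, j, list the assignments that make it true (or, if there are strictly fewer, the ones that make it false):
is always true.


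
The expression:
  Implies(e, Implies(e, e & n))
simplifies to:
n | ~e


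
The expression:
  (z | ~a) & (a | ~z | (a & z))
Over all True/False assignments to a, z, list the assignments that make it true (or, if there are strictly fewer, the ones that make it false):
is true only for:
  a=False, z=False;
  a=True, z=True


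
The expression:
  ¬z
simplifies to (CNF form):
¬z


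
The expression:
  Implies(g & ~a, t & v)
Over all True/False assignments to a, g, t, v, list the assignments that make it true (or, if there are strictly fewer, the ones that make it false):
is false only for:
  a=False, g=True, t=False, v=False;
  a=False, g=True, t=False, v=True;
  a=False, g=True, t=True, v=False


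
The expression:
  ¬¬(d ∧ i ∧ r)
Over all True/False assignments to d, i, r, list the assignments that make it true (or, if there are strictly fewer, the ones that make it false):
is true only for:
  d=True, i=True, r=True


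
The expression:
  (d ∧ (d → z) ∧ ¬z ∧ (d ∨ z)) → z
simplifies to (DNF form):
True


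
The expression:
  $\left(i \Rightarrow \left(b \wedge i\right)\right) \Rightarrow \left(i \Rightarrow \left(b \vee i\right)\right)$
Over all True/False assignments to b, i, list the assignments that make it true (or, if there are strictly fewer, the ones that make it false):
is always true.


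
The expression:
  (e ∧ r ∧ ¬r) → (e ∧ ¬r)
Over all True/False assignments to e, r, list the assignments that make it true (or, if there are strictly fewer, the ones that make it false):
is always true.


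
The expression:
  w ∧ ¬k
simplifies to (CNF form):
w ∧ ¬k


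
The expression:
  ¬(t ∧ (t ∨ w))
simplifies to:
¬t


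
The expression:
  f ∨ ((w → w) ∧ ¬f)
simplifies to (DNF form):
True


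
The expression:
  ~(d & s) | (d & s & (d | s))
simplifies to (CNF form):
True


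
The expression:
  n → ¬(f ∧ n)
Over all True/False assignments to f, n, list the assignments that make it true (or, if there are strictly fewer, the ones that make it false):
is false only for:
  f=True, n=True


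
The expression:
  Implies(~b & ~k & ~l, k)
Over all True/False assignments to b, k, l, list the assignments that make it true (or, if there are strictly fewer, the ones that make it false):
is false only for:
  b=False, k=False, l=False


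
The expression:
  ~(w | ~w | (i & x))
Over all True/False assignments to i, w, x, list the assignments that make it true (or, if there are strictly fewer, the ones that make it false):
is never true.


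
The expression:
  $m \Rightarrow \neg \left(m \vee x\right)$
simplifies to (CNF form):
$\neg m$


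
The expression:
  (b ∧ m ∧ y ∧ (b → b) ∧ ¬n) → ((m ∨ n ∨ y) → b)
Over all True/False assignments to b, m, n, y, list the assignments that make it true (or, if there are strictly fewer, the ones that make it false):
is always true.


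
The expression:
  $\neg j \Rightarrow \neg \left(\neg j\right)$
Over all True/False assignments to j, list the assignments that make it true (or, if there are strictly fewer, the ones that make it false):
is true only for:
  j=True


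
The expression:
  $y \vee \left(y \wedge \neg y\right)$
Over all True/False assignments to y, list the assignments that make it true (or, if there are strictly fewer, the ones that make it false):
is true only for:
  y=True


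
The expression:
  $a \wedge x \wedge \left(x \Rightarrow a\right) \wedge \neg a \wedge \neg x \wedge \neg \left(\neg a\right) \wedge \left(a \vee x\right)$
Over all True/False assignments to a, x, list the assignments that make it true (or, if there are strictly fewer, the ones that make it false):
is never true.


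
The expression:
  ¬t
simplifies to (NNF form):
¬t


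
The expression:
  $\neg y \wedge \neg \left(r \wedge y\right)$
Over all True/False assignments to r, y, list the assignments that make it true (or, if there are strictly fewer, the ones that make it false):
is true only for:
  r=False, y=False;
  r=True, y=False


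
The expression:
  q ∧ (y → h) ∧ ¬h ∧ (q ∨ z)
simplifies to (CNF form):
q ∧ ¬h ∧ ¬y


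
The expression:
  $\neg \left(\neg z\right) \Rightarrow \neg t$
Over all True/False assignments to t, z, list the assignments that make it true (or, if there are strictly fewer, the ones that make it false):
is false only for:
  t=True, z=True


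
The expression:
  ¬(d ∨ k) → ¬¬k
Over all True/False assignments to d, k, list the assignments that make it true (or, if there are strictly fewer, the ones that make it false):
is false only for:
  d=False, k=False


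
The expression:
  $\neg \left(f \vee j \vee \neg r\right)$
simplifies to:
$r \wedge \neg f \wedge \neg j$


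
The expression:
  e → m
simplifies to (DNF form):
m ∨ ¬e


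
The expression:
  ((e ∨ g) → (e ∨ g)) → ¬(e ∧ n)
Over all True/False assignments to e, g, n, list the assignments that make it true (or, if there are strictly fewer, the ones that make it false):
is false only for:
  e=True, g=False, n=True;
  e=True, g=True, n=True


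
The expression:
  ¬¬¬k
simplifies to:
¬k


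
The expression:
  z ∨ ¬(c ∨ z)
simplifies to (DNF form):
z ∨ ¬c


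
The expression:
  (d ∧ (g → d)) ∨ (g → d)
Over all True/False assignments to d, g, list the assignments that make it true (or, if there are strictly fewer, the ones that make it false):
is false only for:
  d=False, g=True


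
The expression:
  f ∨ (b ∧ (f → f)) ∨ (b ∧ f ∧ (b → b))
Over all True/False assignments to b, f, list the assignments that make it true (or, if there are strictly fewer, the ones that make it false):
is false only for:
  b=False, f=False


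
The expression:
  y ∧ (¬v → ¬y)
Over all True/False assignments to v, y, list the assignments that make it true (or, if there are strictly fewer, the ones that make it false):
is true only for:
  v=True, y=True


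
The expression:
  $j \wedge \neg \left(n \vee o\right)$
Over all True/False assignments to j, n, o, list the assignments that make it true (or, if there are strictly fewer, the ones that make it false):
is true only for:
  j=True, n=False, o=False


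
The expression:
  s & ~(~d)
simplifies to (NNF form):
d & s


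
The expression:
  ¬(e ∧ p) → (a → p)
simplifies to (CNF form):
p ∨ ¬a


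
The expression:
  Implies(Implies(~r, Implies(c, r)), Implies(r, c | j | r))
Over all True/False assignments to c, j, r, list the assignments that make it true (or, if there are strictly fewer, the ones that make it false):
is always true.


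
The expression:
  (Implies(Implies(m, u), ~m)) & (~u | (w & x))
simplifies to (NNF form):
~u | (w & x & ~m)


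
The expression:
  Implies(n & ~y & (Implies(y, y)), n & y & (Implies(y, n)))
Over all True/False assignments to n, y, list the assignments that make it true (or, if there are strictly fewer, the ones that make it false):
is false only for:
  n=True, y=False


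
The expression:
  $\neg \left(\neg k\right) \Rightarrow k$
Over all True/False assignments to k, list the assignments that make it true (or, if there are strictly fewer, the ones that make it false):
is always true.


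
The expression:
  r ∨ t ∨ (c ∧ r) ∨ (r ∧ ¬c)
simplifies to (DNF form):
r ∨ t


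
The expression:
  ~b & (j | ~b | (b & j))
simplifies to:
~b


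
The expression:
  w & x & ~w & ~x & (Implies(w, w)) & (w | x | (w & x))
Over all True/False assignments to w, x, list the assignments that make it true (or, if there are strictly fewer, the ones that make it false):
is never true.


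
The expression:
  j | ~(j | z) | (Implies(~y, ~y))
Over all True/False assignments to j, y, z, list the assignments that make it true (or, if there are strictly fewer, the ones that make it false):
is always true.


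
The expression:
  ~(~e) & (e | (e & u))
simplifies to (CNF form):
e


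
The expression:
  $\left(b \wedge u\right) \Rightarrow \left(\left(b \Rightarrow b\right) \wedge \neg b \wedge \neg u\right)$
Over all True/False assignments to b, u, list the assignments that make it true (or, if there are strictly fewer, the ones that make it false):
is false only for:
  b=True, u=True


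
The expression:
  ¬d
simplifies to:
¬d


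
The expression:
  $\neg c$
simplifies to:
$\neg c$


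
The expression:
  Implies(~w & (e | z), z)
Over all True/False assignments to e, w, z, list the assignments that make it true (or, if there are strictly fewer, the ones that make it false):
is false only for:
  e=True, w=False, z=False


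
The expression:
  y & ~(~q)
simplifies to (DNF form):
q & y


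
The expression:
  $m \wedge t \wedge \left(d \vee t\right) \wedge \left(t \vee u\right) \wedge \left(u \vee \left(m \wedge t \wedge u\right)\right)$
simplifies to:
$m \wedge t \wedge u$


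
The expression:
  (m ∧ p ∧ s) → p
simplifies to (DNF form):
True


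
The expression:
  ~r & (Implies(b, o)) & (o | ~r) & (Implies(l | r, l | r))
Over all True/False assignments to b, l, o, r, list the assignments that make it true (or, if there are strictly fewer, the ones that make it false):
is true only for:
  b=False, l=False, o=False, r=False;
  b=False, l=False, o=True, r=False;
  b=False, l=True, o=False, r=False;
  b=False, l=True, o=True, r=False;
  b=True, l=False, o=True, r=False;
  b=True, l=True, o=True, r=False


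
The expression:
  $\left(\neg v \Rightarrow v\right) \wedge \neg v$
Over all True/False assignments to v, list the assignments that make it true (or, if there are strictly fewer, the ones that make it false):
is never true.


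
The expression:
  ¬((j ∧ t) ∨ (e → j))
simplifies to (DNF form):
e ∧ ¬j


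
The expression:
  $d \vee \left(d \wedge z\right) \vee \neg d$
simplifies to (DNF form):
$\text{True}$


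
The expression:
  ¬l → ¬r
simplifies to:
l ∨ ¬r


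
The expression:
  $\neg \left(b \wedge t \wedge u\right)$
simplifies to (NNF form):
$\neg b \vee \neg t \vee \neg u$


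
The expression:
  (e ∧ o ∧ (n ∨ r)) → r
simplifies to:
r ∨ ¬e ∨ ¬n ∨ ¬o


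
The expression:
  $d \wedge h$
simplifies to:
$d \wedge h$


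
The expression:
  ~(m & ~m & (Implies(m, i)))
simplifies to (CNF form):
True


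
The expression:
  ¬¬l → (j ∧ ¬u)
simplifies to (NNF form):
(j ∧ ¬u) ∨ ¬l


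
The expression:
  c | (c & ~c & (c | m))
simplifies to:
c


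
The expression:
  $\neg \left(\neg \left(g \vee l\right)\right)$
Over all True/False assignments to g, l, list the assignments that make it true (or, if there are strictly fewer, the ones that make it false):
is false only for:
  g=False, l=False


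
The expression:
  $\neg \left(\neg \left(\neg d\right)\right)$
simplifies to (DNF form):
$\neg d$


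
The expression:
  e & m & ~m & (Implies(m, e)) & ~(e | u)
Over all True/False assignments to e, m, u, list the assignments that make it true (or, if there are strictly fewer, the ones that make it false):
is never true.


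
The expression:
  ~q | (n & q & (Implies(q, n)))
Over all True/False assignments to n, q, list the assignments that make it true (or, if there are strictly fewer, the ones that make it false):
is false only for:
  n=False, q=True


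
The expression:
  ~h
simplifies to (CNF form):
~h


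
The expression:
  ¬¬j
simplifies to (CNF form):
j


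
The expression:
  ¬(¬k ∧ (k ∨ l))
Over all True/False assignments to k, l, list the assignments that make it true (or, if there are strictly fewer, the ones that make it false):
is false only for:
  k=False, l=True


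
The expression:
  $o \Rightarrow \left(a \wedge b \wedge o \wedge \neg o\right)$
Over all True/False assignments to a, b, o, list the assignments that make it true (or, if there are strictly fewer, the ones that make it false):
is true only for:
  a=False, b=False, o=False;
  a=False, b=True, o=False;
  a=True, b=False, o=False;
  a=True, b=True, o=False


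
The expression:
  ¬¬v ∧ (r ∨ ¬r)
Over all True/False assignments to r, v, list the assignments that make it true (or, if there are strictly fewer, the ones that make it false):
is true only for:
  r=False, v=True;
  r=True, v=True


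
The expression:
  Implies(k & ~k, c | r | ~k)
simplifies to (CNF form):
True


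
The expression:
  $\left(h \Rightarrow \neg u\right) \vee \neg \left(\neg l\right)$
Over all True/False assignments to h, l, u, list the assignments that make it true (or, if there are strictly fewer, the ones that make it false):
is false only for:
  h=True, l=False, u=True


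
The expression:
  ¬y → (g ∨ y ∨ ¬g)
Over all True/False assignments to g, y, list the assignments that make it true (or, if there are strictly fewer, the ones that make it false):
is always true.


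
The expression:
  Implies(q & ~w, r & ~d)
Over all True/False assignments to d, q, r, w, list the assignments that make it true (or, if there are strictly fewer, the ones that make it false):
is false only for:
  d=False, q=True, r=False, w=False;
  d=True, q=True, r=False, w=False;
  d=True, q=True, r=True, w=False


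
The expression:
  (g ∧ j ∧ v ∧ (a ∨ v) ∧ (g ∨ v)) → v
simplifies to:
True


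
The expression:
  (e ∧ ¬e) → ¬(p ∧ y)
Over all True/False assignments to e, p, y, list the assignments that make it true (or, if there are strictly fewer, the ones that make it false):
is always true.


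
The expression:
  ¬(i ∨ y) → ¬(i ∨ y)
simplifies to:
True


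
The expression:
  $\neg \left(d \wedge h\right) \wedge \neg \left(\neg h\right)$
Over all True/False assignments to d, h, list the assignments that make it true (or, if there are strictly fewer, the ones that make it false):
is true only for:
  d=False, h=True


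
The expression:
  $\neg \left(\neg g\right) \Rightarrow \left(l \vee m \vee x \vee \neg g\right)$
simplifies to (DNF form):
$l \vee m \vee x \vee \neg g$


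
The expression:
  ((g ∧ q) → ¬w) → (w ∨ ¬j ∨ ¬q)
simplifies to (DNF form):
w ∨ ¬j ∨ ¬q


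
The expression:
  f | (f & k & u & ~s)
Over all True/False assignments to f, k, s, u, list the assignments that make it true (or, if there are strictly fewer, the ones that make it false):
is true only for:
  f=True, k=False, s=False, u=False;
  f=True, k=False, s=False, u=True;
  f=True, k=False, s=True, u=False;
  f=True, k=False, s=True, u=True;
  f=True, k=True, s=False, u=False;
  f=True, k=True, s=False, u=True;
  f=True, k=True, s=True, u=False;
  f=True, k=True, s=True, u=True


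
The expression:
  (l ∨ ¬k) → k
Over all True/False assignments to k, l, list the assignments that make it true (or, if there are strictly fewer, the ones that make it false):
is true only for:
  k=True, l=False;
  k=True, l=True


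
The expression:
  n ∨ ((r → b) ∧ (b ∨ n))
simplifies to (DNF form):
b ∨ n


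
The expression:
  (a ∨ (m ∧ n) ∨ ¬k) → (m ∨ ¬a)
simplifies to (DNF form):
m ∨ ¬a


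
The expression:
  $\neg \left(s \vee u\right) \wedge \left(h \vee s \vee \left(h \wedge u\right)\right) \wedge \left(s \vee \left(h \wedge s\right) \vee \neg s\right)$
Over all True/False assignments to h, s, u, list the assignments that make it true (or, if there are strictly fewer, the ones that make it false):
is true only for:
  h=True, s=False, u=False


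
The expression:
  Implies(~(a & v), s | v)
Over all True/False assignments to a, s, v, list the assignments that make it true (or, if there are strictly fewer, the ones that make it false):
is false only for:
  a=False, s=False, v=False;
  a=True, s=False, v=False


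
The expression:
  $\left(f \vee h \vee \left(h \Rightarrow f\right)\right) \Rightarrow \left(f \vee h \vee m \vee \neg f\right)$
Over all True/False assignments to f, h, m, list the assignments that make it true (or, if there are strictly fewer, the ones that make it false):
is always true.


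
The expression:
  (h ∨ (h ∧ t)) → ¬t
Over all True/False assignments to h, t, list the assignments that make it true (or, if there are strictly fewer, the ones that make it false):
is false only for:
  h=True, t=True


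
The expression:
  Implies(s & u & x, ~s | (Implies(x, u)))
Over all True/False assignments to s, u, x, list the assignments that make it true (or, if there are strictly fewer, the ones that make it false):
is always true.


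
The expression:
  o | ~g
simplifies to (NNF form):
o | ~g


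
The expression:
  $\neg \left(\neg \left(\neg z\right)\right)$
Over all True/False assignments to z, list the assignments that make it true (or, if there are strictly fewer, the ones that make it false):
is true only for:
  z=False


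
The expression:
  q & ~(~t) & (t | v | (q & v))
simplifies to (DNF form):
q & t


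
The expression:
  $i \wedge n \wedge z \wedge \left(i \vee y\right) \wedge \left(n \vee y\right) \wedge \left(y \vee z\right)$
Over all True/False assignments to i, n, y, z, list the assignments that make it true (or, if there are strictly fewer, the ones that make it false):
is true only for:
  i=True, n=True, y=False, z=True;
  i=True, n=True, y=True, z=True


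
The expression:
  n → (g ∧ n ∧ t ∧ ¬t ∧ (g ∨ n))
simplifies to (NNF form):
¬n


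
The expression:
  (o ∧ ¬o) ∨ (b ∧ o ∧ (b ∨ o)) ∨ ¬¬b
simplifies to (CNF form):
b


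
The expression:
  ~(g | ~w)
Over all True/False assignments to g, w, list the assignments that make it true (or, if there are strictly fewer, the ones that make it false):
is true only for:
  g=False, w=True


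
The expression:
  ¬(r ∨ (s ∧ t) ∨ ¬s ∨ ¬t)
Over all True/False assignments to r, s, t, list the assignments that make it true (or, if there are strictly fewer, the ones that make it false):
is never true.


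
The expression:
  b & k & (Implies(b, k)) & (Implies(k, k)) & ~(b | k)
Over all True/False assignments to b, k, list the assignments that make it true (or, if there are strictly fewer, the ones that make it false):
is never true.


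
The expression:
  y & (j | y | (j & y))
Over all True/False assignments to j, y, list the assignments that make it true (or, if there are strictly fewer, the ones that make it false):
is true only for:
  j=False, y=True;
  j=True, y=True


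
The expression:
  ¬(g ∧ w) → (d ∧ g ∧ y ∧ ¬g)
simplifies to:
g ∧ w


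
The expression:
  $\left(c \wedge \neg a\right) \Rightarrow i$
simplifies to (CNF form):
$a \vee i \vee \neg c$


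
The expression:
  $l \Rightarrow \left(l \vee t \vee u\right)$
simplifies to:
$\text{True}$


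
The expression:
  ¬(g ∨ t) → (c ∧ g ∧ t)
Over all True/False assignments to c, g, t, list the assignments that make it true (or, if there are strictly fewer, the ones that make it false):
is false only for:
  c=False, g=False, t=False;
  c=True, g=False, t=False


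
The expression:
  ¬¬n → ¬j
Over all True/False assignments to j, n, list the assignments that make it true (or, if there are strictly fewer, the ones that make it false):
is false only for:
  j=True, n=True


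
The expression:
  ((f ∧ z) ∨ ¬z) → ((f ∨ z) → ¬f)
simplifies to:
¬f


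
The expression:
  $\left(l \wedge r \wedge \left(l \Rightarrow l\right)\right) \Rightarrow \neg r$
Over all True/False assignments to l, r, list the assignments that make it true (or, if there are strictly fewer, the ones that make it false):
is false only for:
  l=True, r=True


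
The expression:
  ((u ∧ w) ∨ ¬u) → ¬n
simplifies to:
(u ∧ ¬w) ∨ ¬n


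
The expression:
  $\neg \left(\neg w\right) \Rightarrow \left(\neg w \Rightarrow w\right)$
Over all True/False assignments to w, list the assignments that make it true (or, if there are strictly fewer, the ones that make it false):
is always true.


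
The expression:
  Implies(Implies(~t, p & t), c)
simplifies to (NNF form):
c | ~t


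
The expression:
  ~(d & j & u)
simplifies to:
~d | ~j | ~u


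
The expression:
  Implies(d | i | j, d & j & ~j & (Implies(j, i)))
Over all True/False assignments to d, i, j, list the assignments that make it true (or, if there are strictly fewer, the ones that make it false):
is true only for:
  d=False, i=False, j=False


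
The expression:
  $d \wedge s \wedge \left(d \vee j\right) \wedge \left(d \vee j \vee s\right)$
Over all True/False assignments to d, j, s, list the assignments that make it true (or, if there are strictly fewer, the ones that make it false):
is true only for:
  d=True, j=False, s=True;
  d=True, j=True, s=True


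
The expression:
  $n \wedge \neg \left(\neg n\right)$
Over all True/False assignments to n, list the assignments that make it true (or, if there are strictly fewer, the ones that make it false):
is true only for:
  n=True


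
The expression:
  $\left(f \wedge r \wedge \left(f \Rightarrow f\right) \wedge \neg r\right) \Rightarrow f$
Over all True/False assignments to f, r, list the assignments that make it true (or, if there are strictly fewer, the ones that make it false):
is always true.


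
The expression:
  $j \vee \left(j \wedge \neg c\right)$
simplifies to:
$j$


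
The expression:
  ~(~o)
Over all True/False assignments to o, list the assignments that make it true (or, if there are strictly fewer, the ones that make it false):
is true only for:
  o=True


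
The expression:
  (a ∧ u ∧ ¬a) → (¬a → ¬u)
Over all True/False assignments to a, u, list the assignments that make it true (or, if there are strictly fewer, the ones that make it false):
is always true.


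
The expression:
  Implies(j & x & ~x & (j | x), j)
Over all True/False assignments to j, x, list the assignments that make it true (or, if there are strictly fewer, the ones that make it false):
is always true.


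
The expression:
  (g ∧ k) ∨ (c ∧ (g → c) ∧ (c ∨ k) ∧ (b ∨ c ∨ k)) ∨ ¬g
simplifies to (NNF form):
c ∨ k ∨ ¬g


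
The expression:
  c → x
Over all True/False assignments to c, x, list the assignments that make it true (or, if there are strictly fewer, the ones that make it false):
is false only for:
  c=True, x=False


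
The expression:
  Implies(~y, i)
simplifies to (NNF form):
i | y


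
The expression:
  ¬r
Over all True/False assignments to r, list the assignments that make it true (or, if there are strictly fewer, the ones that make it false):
is true only for:
  r=False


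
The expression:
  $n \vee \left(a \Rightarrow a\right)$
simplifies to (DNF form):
$\text{True}$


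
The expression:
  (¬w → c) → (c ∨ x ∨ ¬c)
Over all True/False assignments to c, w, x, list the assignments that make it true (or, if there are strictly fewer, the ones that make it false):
is always true.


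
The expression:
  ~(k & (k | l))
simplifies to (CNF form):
~k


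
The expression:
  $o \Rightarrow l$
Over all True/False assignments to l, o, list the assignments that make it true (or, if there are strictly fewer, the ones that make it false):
is false only for:
  l=False, o=True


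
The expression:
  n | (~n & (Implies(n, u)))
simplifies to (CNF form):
True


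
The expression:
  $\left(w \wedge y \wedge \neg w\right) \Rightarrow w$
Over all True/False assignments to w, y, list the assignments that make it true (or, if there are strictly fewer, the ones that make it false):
is always true.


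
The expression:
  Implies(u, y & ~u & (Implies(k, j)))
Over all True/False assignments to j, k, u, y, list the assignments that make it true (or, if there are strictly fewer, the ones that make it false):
is true only for:
  j=False, k=False, u=False, y=False;
  j=False, k=False, u=False, y=True;
  j=False, k=True, u=False, y=False;
  j=False, k=True, u=False, y=True;
  j=True, k=False, u=False, y=False;
  j=True, k=False, u=False, y=True;
  j=True, k=True, u=False, y=False;
  j=True, k=True, u=False, y=True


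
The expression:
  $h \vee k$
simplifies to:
$h \vee k$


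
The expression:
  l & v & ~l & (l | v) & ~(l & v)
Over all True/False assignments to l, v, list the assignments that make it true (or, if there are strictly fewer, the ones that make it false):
is never true.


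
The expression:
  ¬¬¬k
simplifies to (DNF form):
¬k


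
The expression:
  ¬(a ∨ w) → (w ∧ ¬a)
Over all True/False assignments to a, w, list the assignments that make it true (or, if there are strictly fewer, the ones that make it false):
is false only for:
  a=False, w=False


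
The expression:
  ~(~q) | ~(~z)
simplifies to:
q | z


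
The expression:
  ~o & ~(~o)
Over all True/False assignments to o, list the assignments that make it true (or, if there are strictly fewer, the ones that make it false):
is never true.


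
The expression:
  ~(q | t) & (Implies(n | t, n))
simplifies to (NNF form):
~q & ~t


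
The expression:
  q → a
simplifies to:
a ∨ ¬q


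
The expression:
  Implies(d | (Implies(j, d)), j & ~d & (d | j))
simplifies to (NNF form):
j & ~d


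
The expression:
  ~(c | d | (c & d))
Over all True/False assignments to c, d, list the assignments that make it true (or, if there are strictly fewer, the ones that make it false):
is true only for:
  c=False, d=False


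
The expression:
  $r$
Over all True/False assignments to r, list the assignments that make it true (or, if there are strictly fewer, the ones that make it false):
is true only for:
  r=True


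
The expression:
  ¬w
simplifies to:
¬w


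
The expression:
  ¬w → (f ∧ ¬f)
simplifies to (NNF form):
w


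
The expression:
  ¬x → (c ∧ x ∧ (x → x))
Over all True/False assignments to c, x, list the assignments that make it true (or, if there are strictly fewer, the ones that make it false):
is true only for:
  c=False, x=True;
  c=True, x=True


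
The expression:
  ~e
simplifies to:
~e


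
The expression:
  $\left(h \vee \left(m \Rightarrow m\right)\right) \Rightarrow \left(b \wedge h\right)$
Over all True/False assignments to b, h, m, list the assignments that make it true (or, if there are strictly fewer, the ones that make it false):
is true only for:
  b=True, h=True, m=False;
  b=True, h=True, m=True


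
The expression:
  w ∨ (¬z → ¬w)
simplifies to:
True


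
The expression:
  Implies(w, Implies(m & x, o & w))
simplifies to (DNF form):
o | ~m | ~w | ~x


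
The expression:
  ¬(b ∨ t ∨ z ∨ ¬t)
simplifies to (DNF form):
False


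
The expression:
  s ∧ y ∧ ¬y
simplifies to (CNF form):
False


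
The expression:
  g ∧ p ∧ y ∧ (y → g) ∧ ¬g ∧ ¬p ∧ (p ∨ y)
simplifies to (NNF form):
False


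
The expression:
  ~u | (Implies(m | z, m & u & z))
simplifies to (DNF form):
~u | (m & z) | (~m & ~z)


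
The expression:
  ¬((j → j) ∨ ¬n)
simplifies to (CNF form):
False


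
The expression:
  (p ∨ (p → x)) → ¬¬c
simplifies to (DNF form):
c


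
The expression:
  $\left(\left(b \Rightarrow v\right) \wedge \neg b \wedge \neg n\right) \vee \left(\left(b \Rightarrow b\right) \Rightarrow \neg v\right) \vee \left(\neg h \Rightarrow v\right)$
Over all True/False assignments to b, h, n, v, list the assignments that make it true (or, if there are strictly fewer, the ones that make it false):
is always true.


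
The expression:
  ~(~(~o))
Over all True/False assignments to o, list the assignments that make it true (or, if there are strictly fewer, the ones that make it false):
is true only for:
  o=False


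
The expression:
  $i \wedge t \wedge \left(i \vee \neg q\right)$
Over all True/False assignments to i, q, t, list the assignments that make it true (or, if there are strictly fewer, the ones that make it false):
is true only for:
  i=True, q=False, t=True;
  i=True, q=True, t=True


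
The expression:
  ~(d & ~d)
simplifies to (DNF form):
True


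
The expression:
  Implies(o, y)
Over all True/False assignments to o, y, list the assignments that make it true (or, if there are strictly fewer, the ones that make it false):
is false only for:
  o=True, y=False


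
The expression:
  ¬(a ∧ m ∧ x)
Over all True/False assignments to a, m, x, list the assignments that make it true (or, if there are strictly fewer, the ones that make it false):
is false only for:
  a=True, m=True, x=True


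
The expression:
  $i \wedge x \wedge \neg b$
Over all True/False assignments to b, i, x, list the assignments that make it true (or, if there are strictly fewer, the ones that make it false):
is true only for:
  b=False, i=True, x=True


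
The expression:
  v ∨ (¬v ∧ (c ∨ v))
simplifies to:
c ∨ v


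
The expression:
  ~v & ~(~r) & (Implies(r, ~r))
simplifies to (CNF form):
False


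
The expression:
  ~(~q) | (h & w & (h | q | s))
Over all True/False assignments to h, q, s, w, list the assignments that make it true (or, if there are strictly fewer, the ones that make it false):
is false only for:
  h=False, q=False, s=False, w=False;
  h=False, q=False, s=False, w=True;
  h=False, q=False, s=True, w=False;
  h=False, q=False, s=True, w=True;
  h=True, q=False, s=False, w=False;
  h=True, q=False, s=True, w=False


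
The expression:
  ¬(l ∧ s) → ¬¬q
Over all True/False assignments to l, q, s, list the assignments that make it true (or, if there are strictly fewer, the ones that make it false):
is false only for:
  l=False, q=False, s=False;
  l=False, q=False, s=True;
  l=True, q=False, s=False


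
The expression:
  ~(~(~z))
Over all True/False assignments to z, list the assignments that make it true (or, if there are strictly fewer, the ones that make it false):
is true only for:
  z=False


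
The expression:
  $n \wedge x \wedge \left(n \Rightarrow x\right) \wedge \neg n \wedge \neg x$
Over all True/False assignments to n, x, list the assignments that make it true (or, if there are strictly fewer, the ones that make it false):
is never true.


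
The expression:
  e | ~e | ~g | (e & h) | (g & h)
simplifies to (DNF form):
True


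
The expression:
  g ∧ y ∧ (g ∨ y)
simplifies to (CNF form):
g ∧ y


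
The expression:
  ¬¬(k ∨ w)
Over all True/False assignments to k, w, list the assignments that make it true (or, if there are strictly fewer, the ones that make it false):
is false only for:
  k=False, w=False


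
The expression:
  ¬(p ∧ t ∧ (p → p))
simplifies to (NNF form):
¬p ∨ ¬t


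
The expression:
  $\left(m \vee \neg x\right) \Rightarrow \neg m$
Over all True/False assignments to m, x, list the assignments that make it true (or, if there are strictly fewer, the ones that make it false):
is true only for:
  m=False, x=False;
  m=False, x=True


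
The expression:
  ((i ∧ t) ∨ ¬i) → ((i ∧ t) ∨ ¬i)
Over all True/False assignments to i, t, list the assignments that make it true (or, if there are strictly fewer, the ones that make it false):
is always true.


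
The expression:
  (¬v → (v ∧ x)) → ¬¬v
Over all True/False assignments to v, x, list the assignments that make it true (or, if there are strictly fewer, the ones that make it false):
is always true.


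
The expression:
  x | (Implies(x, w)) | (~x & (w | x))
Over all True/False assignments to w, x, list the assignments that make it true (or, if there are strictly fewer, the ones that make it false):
is always true.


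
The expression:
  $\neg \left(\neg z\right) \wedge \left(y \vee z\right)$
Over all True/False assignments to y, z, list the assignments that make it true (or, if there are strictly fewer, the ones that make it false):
is true only for:
  y=False, z=True;
  y=True, z=True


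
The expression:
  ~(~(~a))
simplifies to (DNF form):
~a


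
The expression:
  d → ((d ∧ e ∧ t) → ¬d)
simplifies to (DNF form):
¬d ∨ ¬e ∨ ¬t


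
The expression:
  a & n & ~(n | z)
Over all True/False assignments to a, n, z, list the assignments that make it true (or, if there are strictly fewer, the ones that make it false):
is never true.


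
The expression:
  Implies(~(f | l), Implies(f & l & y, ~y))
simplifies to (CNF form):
True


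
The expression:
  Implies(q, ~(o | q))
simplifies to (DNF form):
~q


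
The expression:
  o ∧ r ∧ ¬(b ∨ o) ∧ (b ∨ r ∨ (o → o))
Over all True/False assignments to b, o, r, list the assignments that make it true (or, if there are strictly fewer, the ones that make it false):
is never true.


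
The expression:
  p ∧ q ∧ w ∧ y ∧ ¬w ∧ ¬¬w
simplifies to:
False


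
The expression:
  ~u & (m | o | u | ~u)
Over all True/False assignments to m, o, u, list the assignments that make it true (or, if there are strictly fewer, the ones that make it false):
is true only for:
  m=False, o=False, u=False;
  m=False, o=True, u=False;
  m=True, o=False, u=False;
  m=True, o=True, u=False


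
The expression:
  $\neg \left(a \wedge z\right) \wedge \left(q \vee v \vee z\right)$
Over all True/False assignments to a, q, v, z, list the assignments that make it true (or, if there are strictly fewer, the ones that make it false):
is false only for:
  a=False, q=False, v=False, z=False;
  a=True, q=False, v=False, z=False;
  a=True, q=False, v=False, z=True;
  a=True, q=False, v=True, z=True;
  a=True, q=True, v=False, z=True;
  a=True, q=True, v=True, z=True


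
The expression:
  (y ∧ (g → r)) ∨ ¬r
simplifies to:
y ∨ ¬r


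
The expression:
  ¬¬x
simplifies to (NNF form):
x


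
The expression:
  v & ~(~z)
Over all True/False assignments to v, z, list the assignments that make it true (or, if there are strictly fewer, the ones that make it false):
is true only for:
  v=True, z=True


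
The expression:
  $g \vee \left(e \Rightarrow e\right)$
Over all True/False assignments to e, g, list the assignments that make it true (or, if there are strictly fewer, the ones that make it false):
is always true.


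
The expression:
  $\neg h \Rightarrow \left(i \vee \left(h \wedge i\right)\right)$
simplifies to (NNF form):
$h \vee i$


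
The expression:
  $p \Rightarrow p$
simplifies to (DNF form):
$\text{True}$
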